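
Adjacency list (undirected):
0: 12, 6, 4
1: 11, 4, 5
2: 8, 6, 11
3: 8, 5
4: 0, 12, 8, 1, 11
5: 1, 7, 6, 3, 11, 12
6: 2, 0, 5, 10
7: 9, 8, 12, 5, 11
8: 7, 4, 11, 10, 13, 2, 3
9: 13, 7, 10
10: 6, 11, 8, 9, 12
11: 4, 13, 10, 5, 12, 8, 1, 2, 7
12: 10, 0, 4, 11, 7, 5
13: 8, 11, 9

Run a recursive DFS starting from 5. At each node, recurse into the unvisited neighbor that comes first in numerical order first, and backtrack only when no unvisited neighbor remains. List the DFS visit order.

5, 1, 4, 0, 6, 2, 8, 3, 7, 9, 10, 11, 12, 13

Visit 5
5 → 1
1 → 4
4 → 0
0 → 6
6 → 2
2 → 8
8 → 3
8 → 7
7 → 9
9 → 10
10 → 11
11 → 12
11 → 13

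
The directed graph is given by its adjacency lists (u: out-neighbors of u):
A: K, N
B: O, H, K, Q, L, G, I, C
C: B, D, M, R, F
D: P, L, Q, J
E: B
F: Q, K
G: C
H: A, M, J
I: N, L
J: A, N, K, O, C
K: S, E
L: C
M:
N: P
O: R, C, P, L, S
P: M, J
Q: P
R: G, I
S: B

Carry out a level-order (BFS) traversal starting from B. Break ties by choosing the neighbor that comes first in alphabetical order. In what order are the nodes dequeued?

B -> C -> G -> H -> I -> K -> L -> O -> Q -> D -> F -> M -> R -> A -> J -> N -> E -> S -> P

Visit B; enqueue C, G, H, I, K, L, O, Q → queue [C, G, H, I, K, L, O, Q]
Visit C; enqueue D, F, M, R → queue [G, H, I, K, L, O, Q, D, F, M, R]
Visit G → queue [H, I, K, L, O, Q, D, F, M, R]
Visit H; enqueue A, J → queue [I, K, L, O, Q, D, F, M, R, A, J]
Visit I; enqueue N → queue [K, L, O, Q, D, F, M, R, A, J, N]
Visit K; enqueue E, S → queue [L, O, Q, D, F, M, R, A, J, N, E, S]
Visit L → queue [O, Q, D, F, M, R, A, J, N, E, S]
Visit O; enqueue P → queue [Q, D, F, M, R, A, J, N, E, S, P]
Visit Q → queue [D, F, M, R, A, J, N, E, S, P]
Visit D → queue [F, M, R, A, J, N, E, S, P]
Visit F → queue [M, R, A, J, N, E, S, P]
Visit M → queue [R, A, J, N, E, S, P]
Visit R → queue [A, J, N, E, S, P]
Visit A → queue [J, N, E, S, P]
Visit J → queue [N, E, S, P]
Visit N → queue [E, S, P]
Visit E → queue [S, P]
Visit S → queue [P]
Visit P → queue []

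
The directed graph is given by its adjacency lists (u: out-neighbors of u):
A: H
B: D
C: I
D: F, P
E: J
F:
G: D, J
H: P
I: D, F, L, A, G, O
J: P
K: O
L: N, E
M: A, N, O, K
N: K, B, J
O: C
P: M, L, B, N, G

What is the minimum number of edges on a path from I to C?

Level 0: I
Level 1: A, D, F, G, L, O
Level 2: C, E, H, J, N, P
Level 3: B, K, M
C first appears at level 2.

2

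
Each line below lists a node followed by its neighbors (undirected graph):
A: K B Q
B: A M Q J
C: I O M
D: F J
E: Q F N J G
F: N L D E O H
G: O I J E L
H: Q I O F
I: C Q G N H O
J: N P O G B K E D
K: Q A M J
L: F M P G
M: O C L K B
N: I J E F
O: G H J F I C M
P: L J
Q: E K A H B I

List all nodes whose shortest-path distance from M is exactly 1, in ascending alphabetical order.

B, C, K, L, O

Level 0: M
Level 1: B, C, K, L, O
Level 2: A, F, G, H, I, J, P, Q
Level 3: D, E, N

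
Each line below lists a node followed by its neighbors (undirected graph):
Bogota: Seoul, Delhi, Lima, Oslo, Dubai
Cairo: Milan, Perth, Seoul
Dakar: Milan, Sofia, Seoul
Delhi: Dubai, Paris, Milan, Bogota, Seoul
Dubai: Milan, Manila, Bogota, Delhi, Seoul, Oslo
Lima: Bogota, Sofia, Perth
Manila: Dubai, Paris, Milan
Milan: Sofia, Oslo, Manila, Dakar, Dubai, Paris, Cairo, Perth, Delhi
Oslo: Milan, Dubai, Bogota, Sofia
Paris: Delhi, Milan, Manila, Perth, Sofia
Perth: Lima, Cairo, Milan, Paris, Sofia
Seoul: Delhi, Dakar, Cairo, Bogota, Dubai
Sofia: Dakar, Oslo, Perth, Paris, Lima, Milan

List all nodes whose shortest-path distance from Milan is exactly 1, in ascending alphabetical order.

Level 0: Milan
Level 1: Cairo, Dakar, Delhi, Dubai, Manila, Oslo, Paris, Perth, Sofia
Level 2: Bogota, Lima, Seoul

Cairo, Dakar, Delhi, Dubai, Manila, Oslo, Paris, Perth, Sofia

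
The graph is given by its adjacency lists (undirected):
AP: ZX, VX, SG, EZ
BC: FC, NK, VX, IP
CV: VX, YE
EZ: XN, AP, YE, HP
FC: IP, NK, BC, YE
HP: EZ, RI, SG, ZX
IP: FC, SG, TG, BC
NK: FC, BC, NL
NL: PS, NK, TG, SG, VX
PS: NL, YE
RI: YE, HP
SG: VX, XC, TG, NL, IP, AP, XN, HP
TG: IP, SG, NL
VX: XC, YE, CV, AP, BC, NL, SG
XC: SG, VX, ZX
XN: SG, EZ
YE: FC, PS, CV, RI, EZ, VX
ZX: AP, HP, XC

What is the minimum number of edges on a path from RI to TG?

Level 0: RI
Level 1: HP, YE
Level 2: CV, EZ, FC, PS, SG, VX, ZX
Level 3: AP, BC, IP, NK, NL, TG, XC, XN
TG first appears at level 3.

3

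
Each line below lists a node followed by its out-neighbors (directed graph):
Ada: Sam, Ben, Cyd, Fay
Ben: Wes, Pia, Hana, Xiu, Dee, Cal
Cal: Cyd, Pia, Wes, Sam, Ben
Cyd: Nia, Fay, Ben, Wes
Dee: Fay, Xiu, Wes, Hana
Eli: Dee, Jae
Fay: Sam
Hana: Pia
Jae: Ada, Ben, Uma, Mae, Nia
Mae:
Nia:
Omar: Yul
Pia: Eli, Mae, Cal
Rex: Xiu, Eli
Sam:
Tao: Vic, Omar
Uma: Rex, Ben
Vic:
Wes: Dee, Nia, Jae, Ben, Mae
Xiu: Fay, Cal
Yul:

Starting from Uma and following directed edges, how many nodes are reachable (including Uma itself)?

17

BFS from Uma visits: Uma, Ben, Rex, Cal, Dee, Hana, Pia, Wes, Xiu, Eli, Cyd, Sam, Fay, Mae, Jae, Nia, Ada
Reachable nodes: 17 of 21 total.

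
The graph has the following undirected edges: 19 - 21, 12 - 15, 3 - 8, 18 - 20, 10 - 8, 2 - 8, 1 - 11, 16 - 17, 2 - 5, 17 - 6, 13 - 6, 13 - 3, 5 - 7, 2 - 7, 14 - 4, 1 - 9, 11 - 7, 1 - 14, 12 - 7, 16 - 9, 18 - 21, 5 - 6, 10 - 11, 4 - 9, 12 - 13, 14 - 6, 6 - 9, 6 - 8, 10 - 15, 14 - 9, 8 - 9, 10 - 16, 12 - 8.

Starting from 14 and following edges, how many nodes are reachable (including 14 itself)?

BFS from 14 visits: 14, 1, 4, 6, 9, 11, 5, 8, 13, 17, 16, 7, 10, 2, 3, 12, 15
Reachable nodes: 17 of 21 total.

17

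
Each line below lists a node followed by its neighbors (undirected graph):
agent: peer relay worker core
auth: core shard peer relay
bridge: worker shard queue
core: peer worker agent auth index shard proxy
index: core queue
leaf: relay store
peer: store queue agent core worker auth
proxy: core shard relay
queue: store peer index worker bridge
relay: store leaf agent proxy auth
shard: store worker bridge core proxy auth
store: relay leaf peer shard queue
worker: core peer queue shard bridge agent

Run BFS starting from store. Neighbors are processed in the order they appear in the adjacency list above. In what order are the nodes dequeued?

Visit store; enqueue relay, leaf, peer, shard, queue → queue [relay, leaf, peer, shard, queue]
Visit relay; enqueue agent, proxy, auth → queue [leaf, peer, shard, queue, agent, proxy, auth]
Visit leaf → queue [peer, shard, queue, agent, proxy, auth]
Visit peer; enqueue core, worker → queue [shard, queue, agent, proxy, auth, core, worker]
Visit shard; enqueue bridge → queue [queue, agent, proxy, auth, core, worker, bridge]
Visit queue; enqueue index → queue [agent, proxy, auth, core, worker, bridge, index]
Visit agent → queue [proxy, auth, core, worker, bridge, index]
Visit proxy → queue [auth, core, worker, bridge, index]
Visit auth → queue [core, worker, bridge, index]
Visit core → queue [worker, bridge, index]
Visit worker → queue [bridge, index]
Visit bridge → queue [index]
Visit index → queue []

store, relay, leaf, peer, shard, queue, agent, proxy, auth, core, worker, bridge, index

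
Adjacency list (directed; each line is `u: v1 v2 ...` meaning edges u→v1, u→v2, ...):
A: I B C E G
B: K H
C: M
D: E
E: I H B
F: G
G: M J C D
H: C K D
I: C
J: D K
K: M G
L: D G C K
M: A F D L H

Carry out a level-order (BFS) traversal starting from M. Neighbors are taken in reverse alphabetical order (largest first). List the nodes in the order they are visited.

Visit M; enqueue L, H, F, D, A → queue [L, H, F, D, A]
Visit L; enqueue K, G, C → queue [H, F, D, A, K, G, C]
Visit H → queue [F, D, A, K, G, C]
Visit F → queue [D, A, K, G, C]
Visit D; enqueue E → queue [A, K, G, C, E]
Visit A; enqueue I, B → queue [K, G, C, E, I, B]
Visit K → queue [G, C, E, I, B]
Visit G; enqueue J → queue [C, E, I, B, J]
Visit C → queue [E, I, B, J]
Visit E → queue [I, B, J]
Visit I → queue [B, J]
Visit B → queue [J]
Visit J → queue []

M L H F D A K G C E I B J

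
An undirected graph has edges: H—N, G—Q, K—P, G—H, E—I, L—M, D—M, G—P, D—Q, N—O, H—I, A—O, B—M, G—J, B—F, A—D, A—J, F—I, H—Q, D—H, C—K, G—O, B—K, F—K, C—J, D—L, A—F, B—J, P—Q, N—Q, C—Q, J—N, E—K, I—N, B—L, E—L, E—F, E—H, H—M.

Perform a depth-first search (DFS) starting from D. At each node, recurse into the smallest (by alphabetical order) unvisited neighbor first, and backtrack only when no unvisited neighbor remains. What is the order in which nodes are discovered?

Visit D
D → A
A → F
F → B
B → J
J → C
C → K
K → E
E → H
H → G
G → O
O → N
N → I
N → Q
Q → P
H → M
M → L

D A F B J C K E H G O N I Q P M L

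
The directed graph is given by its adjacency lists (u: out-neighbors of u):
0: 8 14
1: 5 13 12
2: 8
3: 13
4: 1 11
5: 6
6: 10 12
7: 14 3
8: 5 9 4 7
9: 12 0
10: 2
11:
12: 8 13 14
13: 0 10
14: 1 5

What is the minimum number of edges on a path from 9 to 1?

3

Level 0: 9
Level 1: 0, 12
Level 2: 8, 13, 14
Level 3: 1, 4, 5, 7, 10
Level 4: 2, 3, 6, 11
1 first appears at level 3.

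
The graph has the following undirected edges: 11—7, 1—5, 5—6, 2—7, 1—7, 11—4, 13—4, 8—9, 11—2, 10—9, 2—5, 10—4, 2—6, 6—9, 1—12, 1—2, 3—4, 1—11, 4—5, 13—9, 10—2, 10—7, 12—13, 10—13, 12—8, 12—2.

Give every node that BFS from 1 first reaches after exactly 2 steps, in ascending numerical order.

4, 6, 8, 10, 13

Level 0: 1
Level 1: 2, 5, 7, 11, 12
Level 2: 4, 6, 8, 10, 13
Level 3: 3, 9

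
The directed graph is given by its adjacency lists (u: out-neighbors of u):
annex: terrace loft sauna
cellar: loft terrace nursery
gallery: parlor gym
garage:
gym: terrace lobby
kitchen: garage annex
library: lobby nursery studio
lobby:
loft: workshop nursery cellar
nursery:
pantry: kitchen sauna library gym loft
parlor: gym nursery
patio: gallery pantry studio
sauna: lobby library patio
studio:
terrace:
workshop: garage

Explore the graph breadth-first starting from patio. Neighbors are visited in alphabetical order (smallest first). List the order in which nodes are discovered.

patio gallery pantry studio gym parlor kitchen library loft sauna lobby terrace nursery annex garage cellar workshop

Visit patio; enqueue gallery, pantry, studio → queue [gallery, pantry, studio]
Visit gallery; enqueue gym, parlor → queue [pantry, studio, gym, parlor]
Visit pantry; enqueue kitchen, library, loft, sauna → queue [studio, gym, parlor, kitchen, library, loft, sauna]
Visit studio → queue [gym, parlor, kitchen, library, loft, sauna]
Visit gym; enqueue lobby, terrace → queue [parlor, kitchen, library, loft, sauna, lobby, terrace]
Visit parlor; enqueue nursery → queue [kitchen, library, loft, sauna, lobby, terrace, nursery]
Visit kitchen; enqueue annex, garage → queue [library, loft, sauna, lobby, terrace, nursery, annex, garage]
Visit library → queue [loft, sauna, lobby, terrace, nursery, annex, garage]
Visit loft; enqueue cellar, workshop → queue [sauna, lobby, terrace, nursery, annex, garage, cellar, workshop]
Visit sauna → queue [lobby, terrace, nursery, annex, garage, cellar, workshop]
Visit lobby → queue [terrace, nursery, annex, garage, cellar, workshop]
Visit terrace → queue [nursery, annex, garage, cellar, workshop]
Visit nursery → queue [annex, garage, cellar, workshop]
Visit annex → queue [garage, cellar, workshop]
Visit garage → queue [cellar, workshop]
Visit cellar → queue [workshop]
Visit workshop → queue []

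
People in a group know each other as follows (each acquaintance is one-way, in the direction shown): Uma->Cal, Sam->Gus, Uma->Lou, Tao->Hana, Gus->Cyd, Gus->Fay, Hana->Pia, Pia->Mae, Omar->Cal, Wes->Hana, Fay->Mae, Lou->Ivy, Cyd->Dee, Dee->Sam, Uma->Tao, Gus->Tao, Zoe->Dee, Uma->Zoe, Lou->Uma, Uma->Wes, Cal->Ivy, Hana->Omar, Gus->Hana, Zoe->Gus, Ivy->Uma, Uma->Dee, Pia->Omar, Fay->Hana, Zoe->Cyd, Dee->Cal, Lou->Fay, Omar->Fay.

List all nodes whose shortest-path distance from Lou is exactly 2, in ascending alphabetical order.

Level 0: Lou
Level 1: Fay, Ivy, Uma
Level 2: Cal, Dee, Hana, Mae, Tao, Wes, Zoe
Level 3: Cyd, Gus, Omar, Pia, Sam

Cal, Dee, Hana, Mae, Tao, Wes, Zoe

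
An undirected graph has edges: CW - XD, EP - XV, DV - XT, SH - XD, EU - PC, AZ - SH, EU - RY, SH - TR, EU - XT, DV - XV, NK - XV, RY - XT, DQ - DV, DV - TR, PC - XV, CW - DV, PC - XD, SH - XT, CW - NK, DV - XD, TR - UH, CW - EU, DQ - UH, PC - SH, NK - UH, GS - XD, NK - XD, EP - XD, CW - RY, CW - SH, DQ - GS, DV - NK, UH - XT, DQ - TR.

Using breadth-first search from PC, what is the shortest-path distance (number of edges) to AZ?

Level 0: PC
Level 1: EU, SH, XD, XV
Level 2: AZ, CW, DV, EP, GS, NK, RY, TR, XT
Level 3: DQ, UH
AZ first appears at level 2.

2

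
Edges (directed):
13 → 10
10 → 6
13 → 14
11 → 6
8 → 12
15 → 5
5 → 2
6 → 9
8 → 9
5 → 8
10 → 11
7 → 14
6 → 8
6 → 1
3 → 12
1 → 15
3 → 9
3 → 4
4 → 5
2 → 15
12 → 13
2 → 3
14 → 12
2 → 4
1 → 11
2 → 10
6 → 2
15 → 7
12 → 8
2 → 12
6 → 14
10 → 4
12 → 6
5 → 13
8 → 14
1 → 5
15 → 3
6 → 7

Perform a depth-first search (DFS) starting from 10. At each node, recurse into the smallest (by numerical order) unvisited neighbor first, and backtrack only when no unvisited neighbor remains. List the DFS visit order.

Visit 10
10 → 4
4 → 5
5 → 2
2 → 3
3 → 9
3 → 12
12 → 6
6 → 1
1 → 11
1 → 15
15 → 7
7 → 14
6 → 8
12 → 13

10, 4, 5, 2, 3, 9, 12, 6, 1, 11, 15, 7, 14, 8, 13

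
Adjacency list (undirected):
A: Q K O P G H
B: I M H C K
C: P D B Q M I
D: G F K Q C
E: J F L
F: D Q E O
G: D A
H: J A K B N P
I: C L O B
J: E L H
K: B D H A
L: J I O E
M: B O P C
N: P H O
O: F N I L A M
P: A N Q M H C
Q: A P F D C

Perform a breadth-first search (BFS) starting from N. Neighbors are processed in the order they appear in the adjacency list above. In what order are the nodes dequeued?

N, P, H, O, A, Q, M, C, J, K, B, F, I, L, G, D, E

Visit N; enqueue P, H, O → queue [P, H, O]
Visit P; enqueue A, Q, M, C → queue [H, O, A, Q, M, C]
Visit H; enqueue J, K, B → queue [O, A, Q, M, C, J, K, B]
Visit O; enqueue F, I, L → queue [A, Q, M, C, J, K, B, F, I, L]
Visit A; enqueue G → queue [Q, M, C, J, K, B, F, I, L, G]
Visit Q; enqueue D → queue [M, C, J, K, B, F, I, L, G, D]
Visit M → queue [C, J, K, B, F, I, L, G, D]
Visit C → queue [J, K, B, F, I, L, G, D]
Visit J; enqueue E → queue [K, B, F, I, L, G, D, E]
Visit K → queue [B, F, I, L, G, D, E]
Visit B → queue [F, I, L, G, D, E]
Visit F → queue [I, L, G, D, E]
Visit I → queue [L, G, D, E]
Visit L → queue [G, D, E]
Visit G → queue [D, E]
Visit D → queue [E]
Visit E → queue []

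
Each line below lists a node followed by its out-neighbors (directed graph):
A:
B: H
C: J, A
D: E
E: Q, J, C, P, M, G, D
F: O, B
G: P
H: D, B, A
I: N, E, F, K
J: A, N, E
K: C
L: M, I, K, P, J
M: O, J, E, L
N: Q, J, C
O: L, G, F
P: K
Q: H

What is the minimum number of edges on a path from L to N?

2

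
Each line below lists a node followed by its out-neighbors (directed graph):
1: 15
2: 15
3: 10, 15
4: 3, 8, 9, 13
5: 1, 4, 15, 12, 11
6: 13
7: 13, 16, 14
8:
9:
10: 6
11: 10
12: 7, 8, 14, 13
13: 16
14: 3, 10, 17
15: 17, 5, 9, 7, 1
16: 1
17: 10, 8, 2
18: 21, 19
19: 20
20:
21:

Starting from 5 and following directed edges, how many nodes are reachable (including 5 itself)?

17

BFS from 5 visits: 5, 1, 4, 15, 12, 11, 3, 8, 9, 13, 17, 7, 14, 10, 16, 2, 6
Reachable nodes: 17 of 21 total.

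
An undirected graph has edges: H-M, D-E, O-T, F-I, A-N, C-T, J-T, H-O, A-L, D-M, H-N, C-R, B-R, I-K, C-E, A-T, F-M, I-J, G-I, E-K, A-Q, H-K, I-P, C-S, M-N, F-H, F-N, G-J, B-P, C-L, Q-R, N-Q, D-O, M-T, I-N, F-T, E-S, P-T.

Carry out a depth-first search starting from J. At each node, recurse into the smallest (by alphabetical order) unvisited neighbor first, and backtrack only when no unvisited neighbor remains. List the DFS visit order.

J → G → I → F → H → K → E → C → L → A → N → M → D → O → T → P → B → R → Q → S

Visit J
J → G
G → I
I → F
F → H
H → K
K → E
E → C
C → L
L → A
A → N
N → M
M → D
D → O
O → T
T → P
P → B
B → R
R → Q
C → S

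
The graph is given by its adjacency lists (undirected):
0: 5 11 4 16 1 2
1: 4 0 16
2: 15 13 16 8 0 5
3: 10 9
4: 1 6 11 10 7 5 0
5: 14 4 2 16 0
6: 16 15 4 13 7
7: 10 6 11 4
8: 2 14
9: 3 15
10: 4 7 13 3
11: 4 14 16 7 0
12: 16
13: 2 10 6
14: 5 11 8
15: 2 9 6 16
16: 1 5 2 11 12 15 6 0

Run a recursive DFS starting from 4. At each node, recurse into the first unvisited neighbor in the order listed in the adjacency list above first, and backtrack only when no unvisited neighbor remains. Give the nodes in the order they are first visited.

4 1 0 5 14 11 16 2 15 9 3 10 7 6 13 8 12

Visit 4
4 → 1
1 → 0
0 → 5
5 → 14
14 → 11
11 → 16
16 → 2
2 → 15
15 → 9
9 → 3
3 → 10
10 → 7
7 → 6
6 → 13
2 → 8
16 → 12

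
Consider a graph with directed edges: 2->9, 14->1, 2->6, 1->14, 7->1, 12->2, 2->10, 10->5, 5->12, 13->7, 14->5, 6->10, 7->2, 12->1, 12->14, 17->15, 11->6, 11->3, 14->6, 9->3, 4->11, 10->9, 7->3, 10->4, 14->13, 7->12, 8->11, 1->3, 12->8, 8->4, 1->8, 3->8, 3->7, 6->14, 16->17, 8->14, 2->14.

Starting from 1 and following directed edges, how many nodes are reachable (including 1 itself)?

BFS from 1 visits: 1, 14, 8, 3, 13, 6, 5, 11, 4, 7, 10, 12, 2, 9
Reachable nodes: 14 of 17 total.

14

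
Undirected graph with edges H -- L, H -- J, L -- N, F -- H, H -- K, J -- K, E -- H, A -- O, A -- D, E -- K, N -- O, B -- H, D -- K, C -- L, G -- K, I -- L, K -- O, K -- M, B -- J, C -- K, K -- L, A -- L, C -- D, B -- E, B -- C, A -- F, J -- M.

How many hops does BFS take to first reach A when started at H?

2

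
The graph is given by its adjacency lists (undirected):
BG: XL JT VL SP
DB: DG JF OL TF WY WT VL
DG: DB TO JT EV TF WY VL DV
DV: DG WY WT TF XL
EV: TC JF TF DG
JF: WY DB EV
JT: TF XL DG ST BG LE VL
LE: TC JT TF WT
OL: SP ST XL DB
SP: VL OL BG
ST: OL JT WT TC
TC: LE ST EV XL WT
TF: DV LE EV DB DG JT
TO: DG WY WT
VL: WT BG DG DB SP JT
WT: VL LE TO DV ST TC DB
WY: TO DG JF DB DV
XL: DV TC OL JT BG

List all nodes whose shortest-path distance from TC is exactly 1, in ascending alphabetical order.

Level 0: TC
Level 1: EV, LE, ST, WT, XL
Level 2: BG, DB, DG, DV, JF, JT, OL, TF, TO, VL
Level 3: SP, WY

EV, LE, ST, WT, XL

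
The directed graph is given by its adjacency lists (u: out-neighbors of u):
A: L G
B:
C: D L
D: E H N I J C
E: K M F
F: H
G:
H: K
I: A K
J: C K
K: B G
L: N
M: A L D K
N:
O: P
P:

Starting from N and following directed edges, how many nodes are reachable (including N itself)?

BFS from N visits: N
Reachable nodes: 1 of 16 total.

1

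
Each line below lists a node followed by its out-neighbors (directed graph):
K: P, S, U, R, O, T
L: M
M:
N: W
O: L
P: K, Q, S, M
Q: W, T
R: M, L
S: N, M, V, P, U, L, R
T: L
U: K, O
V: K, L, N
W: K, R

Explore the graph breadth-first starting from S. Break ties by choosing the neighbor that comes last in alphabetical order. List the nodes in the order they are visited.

Visit S; enqueue V, U, R, P, N, M, L → queue [V, U, R, P, N, M, L]
Visit V; enqueue K → queue [U, R, P, N, M, L, K]
Visit U; enqueue O → queue [R, P, N, M, L, K, O]
Visit R → queue [P, N, M, L, K, O]
Visit P; enqueue Q → queue [N, M, L, K, O, Q]
Visit N; enqueue W → queue [M, L, K, O, Q, W]
Visit M → queue [L, K, O, Q, W]
Visit L → queue [K, O, Q, W]
Visit K; enqueue T → queue [O, Q, W, T]
Visit O → queue [Q, W, T]
Visit Q → queue [W, T]
Visit W → queue [T]
Visit T → queue []

S, V, U, R, P, N, M, L, K, O, Q, W, T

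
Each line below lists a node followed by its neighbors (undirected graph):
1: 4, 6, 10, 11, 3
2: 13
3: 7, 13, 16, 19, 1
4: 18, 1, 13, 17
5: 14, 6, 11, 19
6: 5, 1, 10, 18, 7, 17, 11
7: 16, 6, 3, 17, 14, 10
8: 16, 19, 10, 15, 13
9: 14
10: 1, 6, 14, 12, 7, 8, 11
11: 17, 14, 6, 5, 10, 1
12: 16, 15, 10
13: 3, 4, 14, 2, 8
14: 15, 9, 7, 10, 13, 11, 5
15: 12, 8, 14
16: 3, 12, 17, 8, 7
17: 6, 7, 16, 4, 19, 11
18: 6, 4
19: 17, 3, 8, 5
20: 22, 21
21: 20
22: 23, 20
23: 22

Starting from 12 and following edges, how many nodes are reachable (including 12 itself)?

BFS from 12 visits: 12, 16, 15, 10, 3, 17, 8, 7, 14, 1, 6, 11, 13, 19, 4, 9, 5, 18, 2
Reachable nodes: 19 of 23 total.

19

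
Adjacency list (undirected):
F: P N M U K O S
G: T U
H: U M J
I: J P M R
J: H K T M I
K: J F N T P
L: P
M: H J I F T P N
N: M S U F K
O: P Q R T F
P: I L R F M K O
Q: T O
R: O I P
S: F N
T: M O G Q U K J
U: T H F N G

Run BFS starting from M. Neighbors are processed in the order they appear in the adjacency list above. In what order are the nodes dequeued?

Visit M; enqueue H, J, I, F, T, P, N → queue [H, J, I, F, T, P, N]
Visit H; enqueue U → queue [J, I, F, T, P, N, U]
Visit J; enqueue K → queue [I, F, T, P, N, U, K]
Visit I; enqueue R → queue [F, T, P, N, U, K, R]
Visit F; enqueue O, S → queue [T, P, N, U, K, R, O, S]
Visit T; enqueue G, Q → queue [P, N, U, K, R, O, S, G, Q]
Visit P; enqueue L → queue [N, U, K, R, O, S, G, Q, L]
Visit N → queue [U, K, R, O, S, G, Q, L]
Visit U → queue [K, R, O, S, G, Q, L]
Visit K → queue [R, O, S, G, Q, L]
Visit R → queue [O, S, G, Q, L]
Visit O → queue [S, G, Q, L]
Visit S → queue [G, Q, L]
Visit G → queue [Q, L]
Visit Q → queue [L]
Visit L → queue []

M H J I F T P N U K R O S G Q L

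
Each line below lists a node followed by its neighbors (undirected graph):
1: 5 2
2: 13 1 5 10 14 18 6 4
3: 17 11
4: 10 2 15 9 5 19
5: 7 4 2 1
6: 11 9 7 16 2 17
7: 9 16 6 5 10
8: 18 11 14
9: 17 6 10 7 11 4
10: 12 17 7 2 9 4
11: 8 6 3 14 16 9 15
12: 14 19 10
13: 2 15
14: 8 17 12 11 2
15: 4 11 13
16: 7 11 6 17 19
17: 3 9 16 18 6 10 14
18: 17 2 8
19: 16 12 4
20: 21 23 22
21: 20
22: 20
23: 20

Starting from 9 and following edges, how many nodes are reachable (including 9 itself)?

BFS from 9 visits: 9, 17, 11, 10, 7, 6, 4, 18, 16, 14, 3, 15, 8, 12, 2, 5, 19, 13, 1
Reachable nodes: 19 of 23 total.

19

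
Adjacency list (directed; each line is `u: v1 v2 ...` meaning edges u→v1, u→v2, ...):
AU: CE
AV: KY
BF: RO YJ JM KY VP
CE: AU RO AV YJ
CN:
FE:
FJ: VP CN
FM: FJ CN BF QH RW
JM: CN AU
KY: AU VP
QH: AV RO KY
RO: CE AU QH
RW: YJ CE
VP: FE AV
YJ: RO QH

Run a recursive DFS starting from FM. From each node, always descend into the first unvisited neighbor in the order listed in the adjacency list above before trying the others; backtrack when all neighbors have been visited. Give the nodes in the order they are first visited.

FM → FJ → VP → FE → AV → KY → AU → CE → RO → QH → YJ → CN → BF → JM → RW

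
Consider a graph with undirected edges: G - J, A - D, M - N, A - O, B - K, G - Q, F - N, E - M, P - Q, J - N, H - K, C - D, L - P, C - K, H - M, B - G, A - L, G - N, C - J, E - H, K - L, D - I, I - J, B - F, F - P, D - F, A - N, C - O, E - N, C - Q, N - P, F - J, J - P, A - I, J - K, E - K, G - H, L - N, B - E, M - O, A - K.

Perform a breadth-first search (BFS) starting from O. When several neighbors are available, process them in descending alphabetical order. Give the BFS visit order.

Visit O; enqueue M, C, A → queue [M, C, A]
Visit M; enqueue N, H, E → queue [C, A, N, H, E]
Visit C; enqueue Q, K, J, D → queue [A, N, H, E, Q, K, J, D]
Visit A; enqueue L, I → queue [N, H, E, Q, K, J, D, L, I]
Visit N; enqueue P, G, F → queue [H, E, Q, K, J, D, L, I, P, G, F]
Visit H → queue [E, Q, K, J, D, L, I, P, G, F]
Visit E; enqueue B → queue [Q, K, J, D, L, I, P, G, F, B]
Visit Q → queue [K, J, D, L, I, P, G, F, B]
Visit K → queue [J, D, L, I, P, G, F, B]
Visit J → queue [D, L, I, P, G, F, B]
Visit D → queue [L, I, P, G, F, B]
Visit L → queue [I, P, G, F, B]
Visit I → queue [P, G, F, B]
Visit P → queue [G, F, B]
Visit G → queue [F, B]
Visit F → queue [B]
Visit B → queue []

O -> M -> C -> A -> N -> H -> E -> Q -> K -> J -> D -> L -> I -> P -> G -> F -> B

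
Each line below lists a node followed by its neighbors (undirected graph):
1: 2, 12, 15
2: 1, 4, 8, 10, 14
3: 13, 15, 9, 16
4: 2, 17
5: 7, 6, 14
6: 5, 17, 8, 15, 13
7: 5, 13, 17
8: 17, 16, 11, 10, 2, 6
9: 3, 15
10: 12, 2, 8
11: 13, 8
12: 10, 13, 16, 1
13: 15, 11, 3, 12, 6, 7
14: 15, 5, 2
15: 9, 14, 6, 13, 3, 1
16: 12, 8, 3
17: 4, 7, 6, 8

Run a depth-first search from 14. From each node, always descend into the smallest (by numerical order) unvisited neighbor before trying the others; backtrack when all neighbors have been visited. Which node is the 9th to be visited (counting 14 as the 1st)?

Visit 14
14 → 2
2 → 1
1 → 12
12 → 10
10 → 8
8 → 6
6 → 5
5 → 7
7 → 13
13 → 3
3 → 9
9 → 15
3 → 16
13 → 11
7 → 17
17 → 4

Visit order: 14, 2, 1, 12, 10, 8, 6, 5, 7, 13, 3, 9, 15, 16, 11, 17, 4

7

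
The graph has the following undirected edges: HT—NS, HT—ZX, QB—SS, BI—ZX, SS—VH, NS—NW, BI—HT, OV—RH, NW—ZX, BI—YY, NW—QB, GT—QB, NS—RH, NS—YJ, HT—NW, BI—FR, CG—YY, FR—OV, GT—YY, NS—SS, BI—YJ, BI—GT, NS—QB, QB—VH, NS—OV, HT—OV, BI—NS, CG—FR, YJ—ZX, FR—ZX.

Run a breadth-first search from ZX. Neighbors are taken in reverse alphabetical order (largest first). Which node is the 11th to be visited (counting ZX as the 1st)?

YY

Visit ZX; enqueue YJ, NW, HT, FR, BI → queue [YJ, NW, HT, FR, BI]
Visit YJ; enqueue NS → queue [NW, HT, FR, BI, NS]
Visit NW; enqueue QB → queue [HT, FR, BI, NS, QB]
Visit HT; enqueue OV → queue [FR, BI, NS, QB, OV]
Visit FR; enqueue CG → queue [BI, NS, QB, OV, CG]
Visit BI; enqueue YY, GT → queue [NS, QB, OV, CG, YY, GT]
Visit NS; enqueue SS, RH → queue [QB, OV, CG, YY, GT, SS, RH]
Visit QB; enqueue VH → queue [OV, CG, YY, GT, SS, RH, VH]
Visit OV → queue [CG, YY, GT, SS, RH, VH]
Visit CG → queue [YY, GT, SS, RH, VH]
Visit YY → queue [GT, SS, RH, VH]
Visit GT → queue [SS, RH, VH]
Visit SS → queue [RH, VH]
Visit RH → queue [VH]
Visit VH → queue []

Visit order: ZX, YJ, NW, HT, FR, BI, NS, QB, OV, CG, YY, GT, SS, RH, VH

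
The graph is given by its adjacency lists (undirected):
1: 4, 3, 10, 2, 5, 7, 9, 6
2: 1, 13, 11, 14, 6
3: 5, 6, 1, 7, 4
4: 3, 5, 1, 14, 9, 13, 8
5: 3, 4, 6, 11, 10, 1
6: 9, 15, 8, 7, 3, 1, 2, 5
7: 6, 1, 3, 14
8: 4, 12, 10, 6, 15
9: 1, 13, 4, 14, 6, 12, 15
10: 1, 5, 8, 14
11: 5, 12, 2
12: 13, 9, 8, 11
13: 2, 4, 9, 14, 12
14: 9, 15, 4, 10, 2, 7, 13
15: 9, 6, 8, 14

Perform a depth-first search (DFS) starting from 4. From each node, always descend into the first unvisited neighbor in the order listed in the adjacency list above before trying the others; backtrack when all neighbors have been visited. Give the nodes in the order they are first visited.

4 -> 3 -> 5 -> 6 -> 9 -> 1 -> 10 -> 8 -> 12 -> 13 -> 2 -> 11 -> 14 -> 15 -> 7

Visit 4
4 → 3
3 → 5
5 → 6
6 → 9
9 → 1
1 → 10
10 → 8
8 → 12
12 → 13
13 → 2
2 → 11
2 → 14
14 → 15
14 → 7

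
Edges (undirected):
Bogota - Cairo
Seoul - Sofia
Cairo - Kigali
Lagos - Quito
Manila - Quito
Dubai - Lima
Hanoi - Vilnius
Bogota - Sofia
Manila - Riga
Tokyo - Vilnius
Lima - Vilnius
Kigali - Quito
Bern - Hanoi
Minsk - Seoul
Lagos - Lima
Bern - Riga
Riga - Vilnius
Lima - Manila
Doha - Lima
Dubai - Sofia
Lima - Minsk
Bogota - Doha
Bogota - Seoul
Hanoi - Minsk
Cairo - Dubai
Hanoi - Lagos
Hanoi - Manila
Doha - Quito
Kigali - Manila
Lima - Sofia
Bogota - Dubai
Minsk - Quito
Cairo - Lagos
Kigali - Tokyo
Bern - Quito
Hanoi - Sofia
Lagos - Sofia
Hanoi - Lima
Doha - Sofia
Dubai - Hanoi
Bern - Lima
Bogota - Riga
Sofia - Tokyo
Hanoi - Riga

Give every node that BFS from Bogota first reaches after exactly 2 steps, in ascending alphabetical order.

Bern, Hanoi, Kigali, Lagos, Lima, Manila, Minsk, Quito, Tokyo, Vilnius

Level 0: Bogota
Level 1: Cairo, Doha, Dubai, Riga, Seoul, Sofia
Level 2: Bern, Hanoi, Kigali, Lagos, Lima, Manila, Minsk, Quito, Tokyo, Vilnius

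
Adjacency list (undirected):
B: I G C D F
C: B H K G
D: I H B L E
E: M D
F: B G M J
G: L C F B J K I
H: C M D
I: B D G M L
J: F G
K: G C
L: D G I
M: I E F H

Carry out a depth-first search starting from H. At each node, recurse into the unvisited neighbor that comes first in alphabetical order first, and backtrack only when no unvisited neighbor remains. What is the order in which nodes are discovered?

H → C → B → D → E → M → F → G → I → L → J → K

Visit H
H → C
C → B
B → D
D → E
E → M
M → F
F → G
G → I
I → L
G → J
G → K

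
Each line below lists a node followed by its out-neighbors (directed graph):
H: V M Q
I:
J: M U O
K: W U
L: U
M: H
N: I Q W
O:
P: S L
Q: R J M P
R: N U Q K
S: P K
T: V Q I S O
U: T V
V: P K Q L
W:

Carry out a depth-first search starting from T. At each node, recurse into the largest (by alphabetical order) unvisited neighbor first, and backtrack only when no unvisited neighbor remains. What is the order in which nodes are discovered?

Visit T
T → V
V → Q
Q → R
R → U
R → N
N → W
N → I
R → K
Q → P
P → S
P → L
Q → M
M → H
Q → J
J → O

T, V, Q, R, U, N, W, I, K, P, S, L, M, H, J, O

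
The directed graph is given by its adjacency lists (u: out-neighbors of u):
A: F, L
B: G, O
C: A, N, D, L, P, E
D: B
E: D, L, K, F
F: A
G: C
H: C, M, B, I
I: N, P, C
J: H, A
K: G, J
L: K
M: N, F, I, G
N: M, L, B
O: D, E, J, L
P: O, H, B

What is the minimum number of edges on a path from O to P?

Level 0: O
Level 1: D, E, J, L
Level 2: A, B, F, H, K
Level 3: C, G, I, M
Level 4: N, P
P first appears at level 4.

4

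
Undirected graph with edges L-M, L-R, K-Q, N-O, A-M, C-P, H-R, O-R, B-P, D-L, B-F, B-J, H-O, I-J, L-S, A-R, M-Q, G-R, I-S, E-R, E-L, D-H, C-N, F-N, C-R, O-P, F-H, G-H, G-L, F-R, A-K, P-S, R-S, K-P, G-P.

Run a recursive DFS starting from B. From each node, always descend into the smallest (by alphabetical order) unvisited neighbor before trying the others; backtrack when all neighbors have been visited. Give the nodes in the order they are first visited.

Visit B
B → F
F → H
H → D
D → L
L → E
E → R
R → A
A → K
K → P
P → C
C → N
N → O
P → G
P → S
S → I
I → J
K → Q
Q → M

B, F, H, D, L, E, R, A, K, P, C, N, O, G, S, I, J, Q, M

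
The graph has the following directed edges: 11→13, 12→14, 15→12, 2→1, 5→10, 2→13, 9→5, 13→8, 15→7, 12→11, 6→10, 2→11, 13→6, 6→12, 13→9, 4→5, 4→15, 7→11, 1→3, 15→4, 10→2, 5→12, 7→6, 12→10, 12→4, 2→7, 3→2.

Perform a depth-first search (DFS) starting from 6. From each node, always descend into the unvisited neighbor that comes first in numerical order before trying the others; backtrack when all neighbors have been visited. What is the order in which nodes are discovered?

Visit 6
6 → 10
10 → 2
2 → 1
1 → 3
2 → 7
7 → 11
11 → 13
13 → 8
13 → 9
9 → 5
5 → 12
12 → 4
4 → 15
12 → 14

6, 10, 2, 1, 3, 7, 11, 13, 8, 9, 5, 12, 4, 15, 14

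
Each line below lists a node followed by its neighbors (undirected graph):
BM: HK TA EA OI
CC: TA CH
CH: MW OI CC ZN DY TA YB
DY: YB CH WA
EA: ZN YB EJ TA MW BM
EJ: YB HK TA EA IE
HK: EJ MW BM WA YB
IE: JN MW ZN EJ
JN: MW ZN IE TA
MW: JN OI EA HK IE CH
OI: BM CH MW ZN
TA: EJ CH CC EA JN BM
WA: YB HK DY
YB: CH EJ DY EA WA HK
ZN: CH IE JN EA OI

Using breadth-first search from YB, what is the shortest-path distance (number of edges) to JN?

Level 0: YB
Level 1: CH, DY, EA, EJ, HK, WA
Level 2: BM, CC, IE, MW, OI, TA, ZN
Level 3: JN
JN first appears at level 3.

3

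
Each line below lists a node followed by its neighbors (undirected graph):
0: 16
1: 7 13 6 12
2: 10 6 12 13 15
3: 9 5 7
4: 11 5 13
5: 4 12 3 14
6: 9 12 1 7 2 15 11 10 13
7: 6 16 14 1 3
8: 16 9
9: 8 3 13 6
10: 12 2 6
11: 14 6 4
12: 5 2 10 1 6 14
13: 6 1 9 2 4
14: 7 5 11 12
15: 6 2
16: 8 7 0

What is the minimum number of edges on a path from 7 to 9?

Level 0: 7
Level 1: 1, 3, 6, 14, 16
Level 2: 0, 2, 5, 8, 9, 10, 11, 12, 13, 15
Level 3: 4
9 first appears at level 2.

2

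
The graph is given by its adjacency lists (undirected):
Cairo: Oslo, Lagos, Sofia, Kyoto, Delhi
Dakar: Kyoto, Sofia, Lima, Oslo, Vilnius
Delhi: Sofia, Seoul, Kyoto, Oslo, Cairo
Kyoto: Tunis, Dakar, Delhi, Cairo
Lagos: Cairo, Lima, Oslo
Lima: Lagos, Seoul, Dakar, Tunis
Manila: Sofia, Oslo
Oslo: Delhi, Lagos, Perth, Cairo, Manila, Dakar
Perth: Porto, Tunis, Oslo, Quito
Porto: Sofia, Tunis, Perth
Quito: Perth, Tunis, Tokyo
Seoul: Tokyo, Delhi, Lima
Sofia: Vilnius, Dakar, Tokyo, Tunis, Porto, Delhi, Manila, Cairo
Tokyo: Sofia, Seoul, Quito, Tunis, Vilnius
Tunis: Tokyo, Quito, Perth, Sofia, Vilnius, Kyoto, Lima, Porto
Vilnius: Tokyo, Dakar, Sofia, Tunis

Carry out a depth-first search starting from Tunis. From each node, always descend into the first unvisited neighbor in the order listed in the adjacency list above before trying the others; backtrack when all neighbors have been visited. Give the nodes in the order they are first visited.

Visit Tunis
Tunis → Tokyo
Tokyo → Sofia
Sofia → Vilnius
Vilnius → Dakar
Dakar → Kyoto
Kyoto → Delhi
Delhi → Seoul
Seoul → Lima
Lima → Lagos
Lagos → Cairo
Cairo → Oslo
Oslo → Perth
Perth → Porto
Perth → Quito
Oslo → Manila

Tunis, Tokyo, Sofia, Vilnius, Dakar, Kyoto, Delhi, Seoul, Lima, Lagos, Cairo, Oslo, Perth, Porto, Quito, Manila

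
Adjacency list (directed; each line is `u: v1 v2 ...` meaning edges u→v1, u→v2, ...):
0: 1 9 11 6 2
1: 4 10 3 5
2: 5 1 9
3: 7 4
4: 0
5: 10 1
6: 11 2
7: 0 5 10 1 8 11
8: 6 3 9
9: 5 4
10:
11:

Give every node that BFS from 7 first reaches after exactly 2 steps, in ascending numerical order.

2, 3, 4, 6, 9

Level 0: 7
Level 1: 0, 1, 5, 8, 10, 11
Level 2: 2, 3, 4, 6, 9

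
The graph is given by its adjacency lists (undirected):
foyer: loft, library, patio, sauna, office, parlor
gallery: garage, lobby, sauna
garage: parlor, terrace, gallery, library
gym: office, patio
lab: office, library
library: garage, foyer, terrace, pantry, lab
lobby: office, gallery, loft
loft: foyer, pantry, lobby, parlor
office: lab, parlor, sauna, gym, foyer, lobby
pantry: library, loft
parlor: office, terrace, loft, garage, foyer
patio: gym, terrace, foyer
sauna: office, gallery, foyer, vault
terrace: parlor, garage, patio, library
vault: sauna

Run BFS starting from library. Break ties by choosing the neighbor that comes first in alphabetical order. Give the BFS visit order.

library -> foyer -> garage -> lab -> pantry -> terrace -> loft -> office -> parlor -> patio -> sauna -> gallery -> lobby -> gym -> vault

Visit library; enqueue foyer, garage, lab, pantry, terrace → queue [foyer, garage, lab, pantry, terrace]
Visit foyer; enqueue loft, office, parlor, patio, sauna → queue [garage, lab, pantry, terrace, loft, office, parlor, patio, sauna]
Visit garage; enqueue gallery → queue [lab, pantry, terrace, loft, office, parlor, patio, sauna, gallery]
Visit lab → queue [pantry, terrace, loft, office, parlor, patio, sauna, gallery]
Visit pantry → queue [terrace, loft, office, parlor, patio, sauna, gallery]
Visit terrace → queue [loft, office, parlor, patio, sauna, gallery]
Visit loft; enqueue lobby → queue [office, parlor, patio, sauna, gallery, lobby]
Visit office; enqueue gym → queue [parlor, patio, sauna, gallery, lobby, gym]
Visit parlor → queue [patio, sauna, gallery, lobby, gym]
Visit patio → queue [sauna, gallery, lobby, gym]
Visit sauna; enqueue vault → queue [gallery, lobby, gym, vault]
Visit gallery → queue [lobby, gym, vault]
Visit lobby → queue [gym, vault]
Visit gym → queue [vault]
Visit vault → queue []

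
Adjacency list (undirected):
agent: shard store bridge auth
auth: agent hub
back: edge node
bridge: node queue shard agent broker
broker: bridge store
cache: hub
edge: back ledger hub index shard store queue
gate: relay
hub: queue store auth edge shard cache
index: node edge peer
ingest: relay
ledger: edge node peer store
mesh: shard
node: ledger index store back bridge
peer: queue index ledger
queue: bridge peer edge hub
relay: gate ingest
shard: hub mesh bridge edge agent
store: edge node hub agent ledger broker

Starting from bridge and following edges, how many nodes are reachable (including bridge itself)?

BFS from bridge visits: bridge, shard, queue, node, broker, agent, mesh, hub, edge, peer, store, ledger, index, back, auth, cache
Reachable nodes: 16 of 19 total.

16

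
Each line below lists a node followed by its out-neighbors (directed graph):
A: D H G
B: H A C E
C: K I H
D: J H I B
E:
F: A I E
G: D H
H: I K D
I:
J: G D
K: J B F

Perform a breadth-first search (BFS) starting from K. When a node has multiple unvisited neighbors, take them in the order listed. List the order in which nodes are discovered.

K, J, B, F, G, D, H, A, C, E, I

Visit K; enqueue J, B, F → queue [J, B, F]
Visit J; enqueue G, D → queue [B, F, G, D]
Visit B; enqueue H, A, C, E → queue [F, G, D, H, A, C, E]
Visit F; enqueue I → queue [G, D, H, A, C, E, I]
Visit G → queue [D, H, A, C, E, I]
Visit D → queue [H, A, C, E, I]
Visit H → queue [A, C, E, I]
Visit A → queue [C, E, I]
Visit C → queue [E, I]
Visit E → queue [I]
Visit I → queue []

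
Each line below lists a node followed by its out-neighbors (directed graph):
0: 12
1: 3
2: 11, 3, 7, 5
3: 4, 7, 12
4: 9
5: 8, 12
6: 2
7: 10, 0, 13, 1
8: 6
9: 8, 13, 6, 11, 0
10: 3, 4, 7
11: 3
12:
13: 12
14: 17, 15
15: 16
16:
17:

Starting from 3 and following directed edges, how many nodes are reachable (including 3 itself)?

14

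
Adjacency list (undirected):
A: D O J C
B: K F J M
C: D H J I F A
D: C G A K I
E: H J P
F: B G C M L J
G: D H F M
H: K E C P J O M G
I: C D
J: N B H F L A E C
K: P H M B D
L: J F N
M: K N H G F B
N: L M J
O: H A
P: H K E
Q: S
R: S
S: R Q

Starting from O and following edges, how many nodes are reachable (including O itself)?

16

BFS from O visits: O, H, A, K, E, C, P, J, M, G, D, B, I, F, N, L
Reachable nodes: 16 of 19 total.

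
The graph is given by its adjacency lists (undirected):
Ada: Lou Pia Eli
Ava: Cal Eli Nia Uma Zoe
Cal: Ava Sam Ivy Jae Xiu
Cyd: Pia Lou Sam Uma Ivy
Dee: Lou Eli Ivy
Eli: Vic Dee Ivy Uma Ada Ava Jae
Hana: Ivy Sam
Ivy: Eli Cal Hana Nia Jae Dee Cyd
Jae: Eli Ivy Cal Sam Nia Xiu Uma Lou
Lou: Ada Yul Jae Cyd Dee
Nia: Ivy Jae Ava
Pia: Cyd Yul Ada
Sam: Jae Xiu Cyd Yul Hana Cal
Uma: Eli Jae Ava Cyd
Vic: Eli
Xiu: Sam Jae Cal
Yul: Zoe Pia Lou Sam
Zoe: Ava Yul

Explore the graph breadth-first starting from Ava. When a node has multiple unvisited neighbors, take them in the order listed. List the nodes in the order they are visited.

Ava → Cal → Eli → Nia → Uma → Zoe → Sam → Ivy → Jae → Xiu → Vic → Dee → Ada → Cyd → Yul → Hana → Lou → Pia

Visit Ava; enqueue Cal, Eli, Nia, Uma, Zoe → queue [Cal, Eli, Nia, Uma, Zoe]
Visit Cal; enqueue Sam, Ivy, Jae, Xiu → queue [Eli, Nia, Uma, Zoe, Sam, Ivy, Jae, Xiu]
Visit Eli; enqueue Vic, Dee, Ada → queue [Nia, Uma, Zoe, Sam, Ivy, Jae, Xiu, Vic, Dee, Ada]
Visit Nia → queue [Uma, Zoe, Sam, Ivy, Jae, Xiu, Vic, Dee, Ada]
Visit Uma; enqueue Cyd → queue [Zoe, Sam, Ivy, Jae, Xiu, Vic, Dee, Ada, Cyd]
Visit Zoe; enqueue Yul → queue [Sam, Ivy, Jae, Xiu, Vic, Dee, Ada, Cyd, Yul]
Visit Sam; enqueue Hana → queue [Ivy, Jae, Xiu, Vic, Dee, Ada, Cyd, Yul, Hana]
Visit Ivy → queue [Jae, Xiu, Vic, Dee, Ada, Cyd, Yul, Hana]
Visit Jae; enqueue Lou → queue [Xiu, Vic, Dee, Ada, Cyd, Yul, Hana, Lou]
Visit Xiu → queue [Vic, Dee, Ada, Cyd, Yul, Hana, Lou]
Visit Vic → queue [Dee, Ada, Cyd, Yul, Hana, Lou]
Visit Dee → queue [Ada, Cyd, Yul, Hana, Lou]
Visit Ada; enqueue Pia → queue [Cyd, Yul, Hana, Lou, Pia]
Visit Cyd → queue [Yul, Hana, Lou, Pia]
Visit Yul → queue [Hana, Lou, Pia]
Visit Hana → queue [Lou, Pia]
Visit Lou → queue [Pia]
Visit Pia → queue []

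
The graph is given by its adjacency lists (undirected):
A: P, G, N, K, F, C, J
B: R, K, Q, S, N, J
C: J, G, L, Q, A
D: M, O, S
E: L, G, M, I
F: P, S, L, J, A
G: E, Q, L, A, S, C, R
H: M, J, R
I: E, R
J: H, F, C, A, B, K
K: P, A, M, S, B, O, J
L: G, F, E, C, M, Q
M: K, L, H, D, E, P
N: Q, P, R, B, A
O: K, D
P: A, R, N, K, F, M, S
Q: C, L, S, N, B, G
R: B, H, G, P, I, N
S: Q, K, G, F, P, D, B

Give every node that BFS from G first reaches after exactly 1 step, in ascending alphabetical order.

Level 0: G
Level 1: A, C, E, L, Q, R, S
Level 2: B, D, F, H, I, J, K, M, N, P
Level 3: O

A, C, E, L, Q, R, S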